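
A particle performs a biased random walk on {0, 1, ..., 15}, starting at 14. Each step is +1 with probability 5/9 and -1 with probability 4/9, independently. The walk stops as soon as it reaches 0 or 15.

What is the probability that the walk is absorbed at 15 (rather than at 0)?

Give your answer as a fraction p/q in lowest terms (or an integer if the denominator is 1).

Answer: 29175400845/29443836301

Derivation:
Biased walk: p = 5/9, q = 4/9, r = q/p = 4/5
Gambler's ruin: P(hit 15 before 0 | start at 14) = (1 - r^a)/(1 - r^N)
r^14 = 268435456/6103515625; r^15 = 1073741824/30517578125
P = (1 - 268435456/6103515625) / (1 - 1073741824/30517578125) = 5835080169/6103515625 / 29443836301/30517578125 = 29175400845/29443836301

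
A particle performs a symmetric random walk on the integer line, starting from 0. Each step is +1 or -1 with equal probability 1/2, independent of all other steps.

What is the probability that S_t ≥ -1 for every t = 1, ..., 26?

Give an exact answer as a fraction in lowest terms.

Answer: 5014575/16777216

Derivation:
Let f(t,s) = #length-t paths at position s with S_1..S_t all ≥ -1.
f(t,s) = f(t-1,s-1) + f(t-1,s+1) for s ≥ -1; f(t,s) = 0 for s < -1.
t=0: f(0,0)=1
t=1: f(1,-1)=1 f(1,1)=1
t=2: f(2,0)=2 f(2,2)=1
t=3: f(3,-1)=2 f(3,1)=3 f(3,3)=1
t=4: f(4,0)=5 f(4,2)=4 f(4,4)=1
t=5: f(5,-1)=5 f(5,1)=9 f(5,3)=5 f(5,5)=1
t=6: f(6,0)=14 f(6,2)=14 f(6,4)=6 f(6,6)=1
t=7: f(7,-1)=14 f(7,1)=28 f(7,3)=20 f(7,5)=7 f(7,7)=1
t=8: f(8,0)=42 f(8,2)=48 f(8,4)=27 f(8,6)=8 f(8,8)=1
t=9: f(9,-1)=42 f(9,1)=90 f(9,3)=75 f(9,5)=35 f(9,7)=9 f(9,9)=1
t=10: f(10,0)=132 f(10,2)=165 f(10,4)=110 f(10,6)=44 f(10,8)=10 f(10,10)=1
t=11: f(11,-1)=132 f(11,1)=297 f(11,3)=275 f(11,5)=154 f(11,7)=54 f(11,9)=11 f(11,11)=1
t=12: f(12,0)=429 f(12,2)=572 f(12,4)=429 f(12,6)=208 f(12,8)=65 f(12,10)=12 f(12,12)=1
t=13: f(13,-1)=429 f(13,1)=1001 f(13,3)=1001 f(13,5)=637 f(13,7)=273 f(13,9)=77 f(13,11)=13 f(13,13)=1
t=14: f(14,0)=1430 f(14,2)=2002 f(14,4)=1638 f(14,6)=910 f(14,8)=350 f(14,10)=90 f(14,12)=14 f(14,14)=1
t=15: f(15,-1)=1430 f(15,1)=3432 f(15,3)=3640 f(15,5)=2548 f(15,7)=1260 f(15,9)=440 f(15,11)=104 f(15,13)=15 f(15,15)=1
t=16: f(16,0)=4862 f(16,2)=7072 f(16,4)=6188 f(16,6)=3808 f(16,8)=1700 f(16,10)=544 f(16,12)=119 f(16,14)=16 f(16,16)=1
t=17: f(17,-1)=4862 f(17,1)=11934 f(17,3)=13260 f(17,5)=9996 f(17,7)=5508 f(17,9)=2244 f(17,11)=663 f(17,13)=135 f(17,15)=17 f(17,17)=1
t=18: f(18,0)=16796 f(18,2)=25194 f(18,4)=23256 f(18,6)=15504 f(18,8)=7752 f(18,10)=2907 f(18,12)=798 f(18,14)=152 f(18,16)=18 f(18,18)=1
t=19: f(19,-1)=16796 f(19,1)=41990 f(19,3)=48450 f(19,5)=38760 f(19,7)=23256 f(19,9)=10659 f(19,11)=3705 f(19,13)=950 f(19,15)=170 f(19,17)=19 f(19,19)=1
t=20: f(20,0)=58786 f(20,2)=90440 f(20,4)=87210 f(20,6)=62016 f(20,8)=33915 f(20,10)=14364 f(20,12)=4655 f(20,14)=1120 f(20,16)=189 f(20,18)=20 f(20,20)=1
t=21: f(21,-1)=58786 f(21,1)=149226 f(21,3)=177650 f(21,5)=149226 f(21,7)=95931 f(21,9)=48279 f(21,11)=19019 f(21,13)=5775 f(21,15)=1309 f(21,17)=209 f(21,19)=21 f(21,21)=1
t=22: f(22,0)=208012 f(22,2)=326876 f(22,4)=326876 f(22,6)=245157 f(22,8)=144210 f(22,10)=67298 f(22,12)=24794 f(22,14)=7084 f(22,16)=1518 f(22,18)=230 f(22,20)=22 f(22,22)=1
t=23: f(23,-1)=208012 f(23,1)=534888 f(23,3)=653752 f(23,5)=572033 f(23,7)=389367 f(23,9)=211508 f(23,11)=92092 f(23,13)=31878 f(23,15)=8602 f(23,17)=1748 f(23,19)=252 f(23,21)=23 f(23,23)=1
t=24: f(24,0)=742900 f(24,2)=1188640 f(24,4)=1225785 f(24,6)=961400 f(24,8)=600875 f(24,10)=303600 f(24,12)=123970 f(24,14)=40480 f(24,16)=10350 f(24,18)=2000 f(24,20)=275 f(24,22)=24 f(24,24)=1
t=25: f(25,-1)=742900 f(25,1)=1931540 f(25,3)=2414425 f(25,5)=2187185 f(25,7)=1562275 f(25,9)=904475 f(25,11)=427570 f(25,13)=164450 f(25,15)=50830 f(25,17)=12350 f(25,19)=2275 f(25,21)=299 f(25,23)=25 f(25,25)=1
t=26: f(26,0)=2674440 f(26,2)=4345965 f(26,4)=4601610 f(26,6)=3749460 f(26,8)=2466750 f(26,10)=1332045 f(26,12)=592020 f(26,14)=215280 f(26,16)=63180 f(26,18)=14625 f(26,20)=2574 f(26,22)=324 f(26,24)=26 f(26,26)=1
Σ_s f(26,s) = 20058300
P = 20058300/67108864 = 5014575/16777216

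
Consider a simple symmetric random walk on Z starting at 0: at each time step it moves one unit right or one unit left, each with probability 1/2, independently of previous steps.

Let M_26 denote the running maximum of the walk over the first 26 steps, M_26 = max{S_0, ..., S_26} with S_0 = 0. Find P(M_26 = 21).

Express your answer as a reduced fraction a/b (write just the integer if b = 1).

Let M_26 = max(S_0,...,S_26). Use the reflection principle: for j ≥ 1, #{paths with M_26 ≥ j} = #{S_26 ≥ j} + #{S_26 ≥ j+1}.
By reflection, #{M_26 ≥ 21} = #{S_26 ≥ 21} + #{S_26 ≥ 22} = 352 + 352 = 704.
#{M_26 ≥ 22} = #{S_26 ≥ 22} + #{S_26 ≥ 23} = 352 + 27 = 379.
#{M_26 = 21} = 704 - 379 = 325.
P(M_26 = 21) = 325/67108864 = 325/67108864

Answer: 325/67108864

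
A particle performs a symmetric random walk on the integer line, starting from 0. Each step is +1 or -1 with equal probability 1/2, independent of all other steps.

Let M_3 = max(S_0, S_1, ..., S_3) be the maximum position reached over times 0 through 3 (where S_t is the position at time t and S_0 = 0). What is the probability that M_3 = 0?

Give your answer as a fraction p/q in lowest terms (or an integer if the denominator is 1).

Let M_3 = max(S_0,...,S_3). Use the reflection principle: for j ≥ 1, #{paths with M_3 ≥ j} = #{S_3 ≥ j} + #{S_3 ≥ j+1}.
P(M_3 ≥ 0) = 1 since S_0 = 0, so #{M_3 ≥ 0} = 8.
#{M_3 ≥ 1} = #{S_3 ≥ 1} + #{S_3 ≥ 2} = 4 + 1 = 5.
#{M_3 = 0} = 8 - 5 = 3.
P(M_3 = 0) = 3/8 = 3/8

Answer: 3/8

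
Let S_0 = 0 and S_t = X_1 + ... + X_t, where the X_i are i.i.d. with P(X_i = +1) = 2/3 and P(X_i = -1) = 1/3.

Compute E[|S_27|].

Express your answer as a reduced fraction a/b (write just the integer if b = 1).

Answer: 862142190941/94143178827

Derivation:
S_27 takes values m ≡ 1 (mod 2) with |m| ≤ 27; P(S_27=m) = C(27,(27+m)/2) · (2/3)^((27+m)/2) · (1/3)^((27-m)/2).
Distribution: P(S=-27)=1/7625597484987, P(S=-25)=2/282429536481, P(S=-23)=52/282429536481, P(S=-21)=2600/847288609443, P(S=-19)=10400/282429536481, P(S=-17)=95680/282429536481, P(S=-15)=2104960/847288609443, P(S=-13)=4209920/282429536481, P(S=-11)=21049600/282429536481, P(S=-9)=799884800/2541865828329, P(S=-7)=319953920/282429536481, P(S=-5)=988948480/282429536481, P(S=-3)=7911587840/847288609443, P(S=-1)=6085836800/282429536481, P(S=1)=12171673600/282429536481, P(S=3)=63292702720/847288609443, P(S=5)=31646351360/282429536481, P(S=7)=40954101760/282429536481, P(S=9)=409541017600/2541865828329, P(S=11)=43109580800/282429536481, P(S=13)=34487664640/282429536481, P(S=15)=68975329280/847288609443, P(S=17)=12540968960/282429536481, P(S=19)=5452595200/282429536481, P(S=21)=5452595200/847288609443, P(S=23)=436207616/282429536481, P(S=25)=67108864/282429536481, P(S=27)=134217728/7625597484987
E[|S_27|] = Σ_m |m|·P(S_27=m) = 862142190941/94143178827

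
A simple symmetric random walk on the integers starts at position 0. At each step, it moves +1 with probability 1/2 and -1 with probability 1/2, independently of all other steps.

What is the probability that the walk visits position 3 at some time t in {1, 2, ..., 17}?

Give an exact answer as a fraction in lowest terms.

Count via complement. Let g(t,s) = #length-t paths at position s with S_1..S_t all ≠ 3.
g(t,s) = g(t-1,s-1) + g(t-1,s+1) for s ≠ 3; g(t,3) = 0.
t=0: g(0,0)=1
t=1: g(1,-1)=1 g(1,1)=1
t=2: g(2,-2)=1 g(2,0)=2 g(2,2)=1
t=3: g(3,-3)=1 g(3,-1)=3 g(3,1)=3
t=4: g(4,-4)=1 g(4,-2)=4 g(4,0)=6 g(4,2)=3
t=5: g(5,-5)=1 g(5,-3)=5 g(5,-1)=10 g(5,1)=9
t=6: g(6,-6)=1 g(6,-4)=6 g(6,-2)=15 g(6,0)=19 g(6,2)=9
t=7: g(7,-7)=1 g(7,-5)=7 g(7,-3)=21 g(7,-1)=34 g(7,1)=28
t=8: g(8,-8)=1 g(8,-6)=8 g(8,-4)=28 g(8,-2)=55 g(8,0)=62 g(8,2)=28
t=9: g(9,-9)=1 g(9,-7)=9 g(9,-5)=36 g(9,-3)=83 g(9,-1)=117 g(9,1)=90
t=10: g(10,-10)=1 g(10,-8)=10 g(10,-6)=45 g(10,-4)=119 g(10,-2)=200 g(10,0)=207 g(10,2)=90
t=11: g(11,-11)=1 g(11,-9)=11 g(11,-7)=55 g(11,-5)=164 g(11,-3)=319 g(11,-1)=407 g(11,1)=297
t=12: g(12,-12)=1 g(12,-10)=12 g(12,-8)=66 g(12,-6)=219 g(12,-4)=483 g(12,-2)=726 g(12,0)=704 g(12,2)=297
t=13: g(13,-13)=1 g(13,-11)=13 g(13,-9)=78 g(13,-7)=285 g(13,-5)=702 g(13,-3)=1209 g(13,-1)=1430 g(13,1)=1001
t=14: g(14,-14)=1 g(14,-12)=14 g(14,-10)=91 g(14,-8)=363 g(14,-6)=987 g(14,-4)=1911 g(14,-2)=2639 g(14,0)=2431 g(14,2)=1001
t=15: g(15,-15)=1 g(15,-13)=15 g(15,-11)=105 g(15,-9)=454 g(15,-7)=1350 g(15,-5)=2898 g(15,-3)=4550 g(15,-1)=5070 g(15,1)=3432
t=16: g(16,-16)=1 g(16,-14)=16 g(16,-12)=120 g(16,-10)=559 g(16,-8)=1804 g(16,-6)=4248 g(16,-4)=7448 g(16,-2)=9620 g(16,0)=8502 g(16,2)=3432
t=17: g(17,-17)=1 g(17,-15)=17 g(17,-13)=136 g(17,-11)=679 g(17,-9)=2363 g(17,-7)=6052 g(17,-5)=11696 g(17,-3)=17068 g(17,-1)=18122 g(17,1)=11934
Paths never hitting 3: Σ_s g(17,s) = 68068
Paths hitting 3: 2^17 - 68068 = 63004
P = 63004/131072 = 15751/32768

Answer: 15751/32768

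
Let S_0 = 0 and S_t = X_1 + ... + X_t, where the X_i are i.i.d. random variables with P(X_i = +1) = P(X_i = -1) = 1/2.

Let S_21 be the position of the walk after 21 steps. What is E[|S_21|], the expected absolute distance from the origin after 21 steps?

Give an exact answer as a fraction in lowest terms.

S_21 takes values m ≡ 1 (mod 2) with |m| ≤ 21; P(S_21=m) = C(21,(21+m)/2)/2^21.
Total paths: 2^21 = 2097152
Distribution: P(S=-21)=1/2097152, P(S=-19)=21/2097152, P(S=-17)=210/2097152, P(S=-15)=1330/2097152, P(S=-13)=5985/2097152, P(S=-11)=20349/2097152, P(S=-9)=54264/2097152, P(S=-7)=116280/2097152, P(S=-5)=203490/2097152, P(S=-3)=293930/2097152, P(S=-1)=352716/2097152, P(S=1)=352716/2097152, P(S=3)=293930/2097152, P(S=5)=203490/2097152, P(S=7)=116280/2097152, P(S=9)=54264/2097152, P(S=11)=20349/2097152, P(S=13)=5985/2097152, P(S=15)=1330/2097152, P(S=17)=210/2097152, P(S=19)=21/2097152, P(S=21)=1/2097152
E[|S_21|] = Σ_m |m|·P(S_21=m) = 7759752/2097152 = 969969/262144

Answer: 969969/262144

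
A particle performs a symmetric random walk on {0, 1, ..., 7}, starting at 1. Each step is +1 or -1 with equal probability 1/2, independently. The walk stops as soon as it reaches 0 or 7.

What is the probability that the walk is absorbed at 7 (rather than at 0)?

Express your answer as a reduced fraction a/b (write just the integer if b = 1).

Answer: 1/7

Derivation:
Symmetric walk (p = 1/2): the harmonic-function argument gives P(hit 7 before 0 | start at 1) = a/N.
P = 1/7 = 1/7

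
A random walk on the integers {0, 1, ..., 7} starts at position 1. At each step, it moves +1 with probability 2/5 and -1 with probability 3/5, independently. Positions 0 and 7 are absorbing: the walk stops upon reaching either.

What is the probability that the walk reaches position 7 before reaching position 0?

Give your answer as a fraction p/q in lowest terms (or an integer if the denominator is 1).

Biased walk: p = 2/5, q = 3/5, r = q/p = 3/2
Gambler's ruin: P(hit 7 before 0 | start at 1) = (1 - r^a)/(1 - r^N)
r^1 = 3/2; r^7 = 2187/128
P = (1 - 3/2) / (1 - 2187/128) = -1/2 / -2059/128 = 64/2059

Answer: 64/2059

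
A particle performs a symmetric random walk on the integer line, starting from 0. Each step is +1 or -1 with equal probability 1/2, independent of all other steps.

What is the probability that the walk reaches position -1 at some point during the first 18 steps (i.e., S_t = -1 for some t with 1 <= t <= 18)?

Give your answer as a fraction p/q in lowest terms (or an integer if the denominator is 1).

Count via complement. Let g(t,s) = #length-t paths at position s with S_1..S_t all ≠ -1.
g(t,s) = g(t-1,s-1) + g(t-1,s+1) for s ≠ -1; g(t,-1) = 0.
t=0: g(0,0)=1
t=1: g(1,1)=1
t=2: g(2,0)=1 g(2,2)=1
t=3: g(3,1)=2 g(3,3)=1
t=4: g(4,0)=2 g(4,2)=3 g(4,4)=1
t=5: g(5,1)=5 g(5,3)=4 g(5,5)=1
t=6: g(6,0)=5 g(6,2)=9 g(6,4)=5 g(6,6)=1
t=7: g(7,1)=14 g(7,3)=14 g(7,5)=6 g(7,7)=1
t=8: g(8,0)=14 g(8,2)=28 g(8,4)=20 g(8,6)=7 g(8,8)=1
t=9: g(9,1)=42 g(9,3)=48 g(9,5)=27 g(9,7)=8 g(9,9)=1
t=10: g(10,0)=42 g(10,2)=90 g(10,4)=75 g(10,6)=35 g(10,8)=9 g(10,10)=1
t=11: g(11,1)=132 g(11,3)=165 g(11,5)=110 g(11,7)=44 g(11,9)=10 g(11,11)=1
t=12: g(12,0)=132 g(12,2)=297 g(12,4)=275 g(12,6)=154 g(12,8)=54 g(12,10)=11 g(12,12)=1
t=13: g(13,1)=429 g(13,3)=572 g(13,5)=429 g(13,7)=208 g(13,9)=65 g(13,11)=12 g(13,13)=1
t=14: g(14,0)=429 g(14,2)=1001 g(14,4)=1001 g(14,6)=637 g(14,8)=273 g(14,10)=77 g(14,12)=13 g(14,14)=1
t=15: g(15,1)=1430 g(15,3)=2002 g(15,5)=1638 g(15,7)=910 g(15,9)=350 g(15,11)=90 g(15,13)=14 g(15,15)=1
t=16: g(16,0)=1430 g(16,2)=3432 g(16,4)=3640 g(16,6)=2548 g(16,8)=1260 g(16,10)=440 g(16,12)=104 g(16,14)=15 g(16,16)=1
t=17: g(17,1)=4862 g(17,3)=7072 g(17,5)=6188 g(17,7)=3808 g(17,9)=1700 g(17,11)=544 g(17,13)=119 g(17,15)=16 g(17,17)=1
t=18: g(18,0)=4862 g(18,2)=11934 g(18,4)=13260 g(18,6)=9996 g(18,8)=5508 g(18,10)=2244 g(18,12)=663 g(18,14)=135 g(18,16)=17 g(18,18)=1
Paths never hitting -1: Σ_s g(18,s) = 48620
Paths hitting -1: 2^18 - 48620 = 213524
P = 213524/262144 = 53381/65536

Answer: 53381/65536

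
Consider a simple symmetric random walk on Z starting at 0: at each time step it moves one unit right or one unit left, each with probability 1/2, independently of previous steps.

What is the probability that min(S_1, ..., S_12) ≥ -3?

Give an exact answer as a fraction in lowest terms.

Answer: 3003/4096

Derivation:
Let f(t,s) = #length-t paths at position s with S_1..S_t all ≥ -3.
f(t,s) = f(t-1,s-1) + f(t-1,s+1) for s ≥ -3; f(t,s) = 0 for s < -3.
t=0: f(0,0)=1
t=1: f(1,-1)=1 f(1,1)=1
t=2: f(2,-2)=1 f(2,0)=2 f(2,2)=1
t=3: f(3,-3)=1 f(3,-1)=3 f(3,1)=3 f(3,3)=1
t=4: f(4,-2)=4 f(4,0)=6 f(4,2)=4 f(4,4)=1
t=5: f(5,-3)=4 f(5,-1)=10 f(5,1)=10 f(5,3)=5 f(5,5)=1
t=6: f(6,-2)=14 f(6,0)=20 f(6,2)=15 f(6,4)=6 f(6,6)=1
t=7: f(7,-3)=14 f(7,-1)=34 f(7,1)=35 f(7,3)=21 f(7,5)=7 f(7,7)=1
t=8: f(8,-2)=48 f(8,0)=69 f(8,2)=56 f(8,4)=28 f(8,6)=8 f(8,8)=1
t=9: f(9,-3)=48 f(9,-1)=117 f(9,1)=125 f(9,3)=84 f(9,5)=36 f(9,7)=9 f(9,9)=1
t=10: f(10,-2)=165 f(10,0)=242 f(10,2)=209 f(10,4)=120 f(10,6)=45 f(10,8)=10 f(10,10)=1
t=11: f(11,-3)=165 f(11,-1)=407 f(11,1)=451 f(11,3)=329 f(11,5)=165 f(11,7)=55 f(11,9)=11 f(11,11)=1
t=12: f(12,-2)=572 f(12,0)=858 f(12,2)=780 f(12,4)=494 f(12,6)=220 f(12,8)=66 f(12,10)=12 f(12,12)=1
Σ_s f(12,s) = 3003
P = 3003/4096 = 3003/4096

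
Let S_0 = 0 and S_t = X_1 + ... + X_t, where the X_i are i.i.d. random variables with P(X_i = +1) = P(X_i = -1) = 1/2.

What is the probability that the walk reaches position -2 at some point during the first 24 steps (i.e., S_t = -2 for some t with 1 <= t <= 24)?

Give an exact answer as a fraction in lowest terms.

Answer: 2894229/4194304

Derivation:
Count via complement. Let g(t,s) = #length-t paths at position s with S_1..S_t all ≠ -2.
g(t,s) = g(t-1,s-1) + g(t-1,s+1) for s ≠ -2; g(t,-2) = 0.
t=0: g(0,0)=1
t=1: g(1,-1)=1 g(1,1)=1
t=2: g(2,0)=2 g(2,2)=1
t=3: g(3,-1)=2 g(3,1)=3 g(3,3)=1
t=4: g(4,0)=5 g(4,2)=4 g(4,4)=1
t=5: g(5,-1)=5 g(5,1)=9 g(5,3)=5 g(5,5)=1
t=6: g(6,0)=14 g(6,2)=14 g(6,4)=6 g(6,6)=1
t=7: g(7,-1)=14 g(7,1)=28 g(7,3)=20 g(7,5)=7 g(7,7)=1
t=8: g(8,0)=42 g(8,2)=48 g(8,4)=27 g(8,6)=8 g(8,8)=1
t=9: g(9,-1)=42 g(9,1)=90 g(9,3)=75 g(9,5)=35 g(9,7)=9 g(9,9)=1
t=10: g(10,0)=132 g(10,2)=165 g(10,4)=110 g(10,6)=44 g(10,8)=10 g(10,10)=1
t=11: g(11,-1)=132 g(11,1)=297 g(11,3)=275 g(11,5)=154 g(11,7)=54 g(11,9)=11 g(11,11)=1
t=12: g(12,0)=429 g(12,2)=572 g(12,4)=429 g(12,6)=208 g(12,8)=65 g(12,10)=12 g(12,12)=1
t=13: g(13,-1)=429 g(13,1)=1001 g(13,3)=1001 g(13,5)=637 g(13,7)=273 g(13,9)=77 g(13,11)=13 g(13,13)=1
t=14: g(14,0)=1430 g(14,2)=2002 g(14,4)=1638 g(14,6)=910 g(14,8)=350 g(14,10)=90 g(14,12)=14 g(14,14)=1
t=15: g(15,-1)=1430 g(15,1)=3432 g(15,3)=3640 g(15,5)=2548 g(15,7)=1260 g(15,9)=440 g(15,11)=104 g(15,13)=15 g(15,15)=1
t=16: g(16,0)=4862 g(16,2)=7072 g(16,4)=6188 g(16,6)=3808 g(16,8)=1700 g(16,10)=544 g(16,12)=119 g(16,14)=16 g(16,16)=1
t=17: g(17,-1)=4862 g(17,1)=11934 g(17,3)=13260 g(17,5)=9996 g(17,7)=5508 g(17,9)=2244 g(17,11)=663 g(17,13)=135 g(17,15)=17 g(17,17)=1
t=18: g(18,0)=16796 g(18,2)=25194 g(18,4)=23256 g(18,6)=15504 g(18,8)=7752 g(18,10)=2907 g(18,12)=798 g(18,14)=152 g(18,16)=18 g(18,18)=1
t=19: g(19,-1)=16796 g(19,1)=41990 g(19,3)=48450 g(19,5)=38760 g(19,7)=23256 g(19,9)=10659 g(19,11)=3705 g(19,13)=950 g(19,15)=170 g(19,17)=19 g(19,19)=1
t=20: g(20,0)=58786 g(20,2)=90440 g(20,4)=87210 g(20,6)=62016 g(20,8)=33915 g(20,10)=14364 g(20,12)=4655 g(20,14)=1120 g(20,16)=189 g(20,18)=20 g(20,20)=1
t=21: g(21,-1)=58786 g(21,1)=149226 g(21,3)=177650 g(21,5)=149226 g(21,7)=95931 g(21,9)=48279 g(21,11)=19019 g(21,13)=5775 g(21,15)=1309 g(21,17)=209 g(21,19)=21 g(21,21)=1
t=22: g(22,0)=208012 g(22,2)=326876 g(22,4)=326876 g(22,6)=245157 g(22,8)=144210 g(22,10)=67298 g(22,12)=24794 g(22,14)=7084 g(22,16)=1518 g(22,18)=230 g(22,20)=22 g(22,22)=1
t=23: g(23,-1)=208012 g(23,1)=534888 g(23,3)=653752 g(23,5)=572033 g(23,7)=389367 g(23,9)=211508 g(23,11)=92092 g(23,13)=31878 g(23,15)=8602 g(23,17)=1748 g(23,19)=252 g(23,21)=23 g(23,23)=1
t=24: g(24,0)=742900 g(24,2)=1188640 g(24,4)=1225785 g(24,6)=961400 g(24,8)=600875 g(24,10)=303600 g(24,12)=123970 g(24,14)=40480 g(24,16)=10350 g(24,18)=2000 g(24,20)=275 g(24,22)=24 g(24,24)=1
Paths never hitting -2: Σ_s g(24,s) = 5200300
Paths hitting -2: 2^24 - 5200300 = 11576916
P = 11576916/16777216 = 2894229/4194304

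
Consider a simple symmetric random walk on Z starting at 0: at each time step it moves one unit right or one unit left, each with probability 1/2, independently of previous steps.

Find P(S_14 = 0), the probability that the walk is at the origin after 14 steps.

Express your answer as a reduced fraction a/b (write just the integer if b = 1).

Answer: 429/2048

Derivation:
To return to 0 after 14 steps: need exactly 7 steps of +1 and 7 of -1.
Favorable paths: C(14,7) = 3432
Total paths: 2^14 = 16384
P = 3432/16384 = 429/2048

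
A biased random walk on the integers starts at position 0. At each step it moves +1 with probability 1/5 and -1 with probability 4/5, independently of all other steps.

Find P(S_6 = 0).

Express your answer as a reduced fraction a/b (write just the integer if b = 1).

To reach position 0 after 6 steps: need 3 steps of +1 and 3 steps of -1.
Number of such sequences: C(6,3) = 20
Each has probability (1/5)^3 · (4/5)^3 = 64/15625
P = 20 · 64/15625 = 256/3125

Answer: 256/3125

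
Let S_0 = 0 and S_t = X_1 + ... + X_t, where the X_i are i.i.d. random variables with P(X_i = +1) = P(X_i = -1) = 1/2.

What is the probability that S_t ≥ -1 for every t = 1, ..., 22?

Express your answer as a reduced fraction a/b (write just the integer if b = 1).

Answer: 676039/2097152

Derivation:
Let f(t,s) = #length-t paths at position s with S_1..S_t all ≥ -1.
f(t,s) = f(t-1,s-1) + f(t-1,s+1) for s ≥ -1; f(t,s) = 0 for s < -1.
t=0: f(0,0)=1
t=1: f(1,-1)=1 f(1,1)=1
t=2: f(2,0)=2 f(2,2)=1
t=3: f(3,-1)=2 f(3,1)=3 f(3,3)=1
t=4: f(4,0)=5 f(4,2)=4 f(4,4)=1
t=5: f(5,-1)=5 f(5,1)=9 f(5,3)=5 f(5,5)=1
t=6: f(6,0)=14 f(6,2)=14 f(6,4)=6 f(6,6)=1
t=7: f(7,-1)=14 f(7,1)=28 f(7,3)=20 f(7,5)=7 f(7,7)=1
t=8: f(8,0)=42 f(8,2)=48 f(8,4)=27 f(8,6)=8 f(8,8)=1
t=9: f(9,-1)=42 f(9,1)=90 f(9,3)=75 f(9,5)=35 f(9,7)=9 f(9,9)=1
t=10: f(10,0)=132 f(10,2)=165 f(10,4)=110 f(10,6)=44 f(10,8)=10 f(10,10)=1
t=11: f(11,-1)=132 f(11,1)=297 f(11,3)=275 f(11,5)=154 f(11,7)=54 f(11,9)=11 f(11,11)=1
t=12: f(12,0)=429 f(12,2)=572 f(12,4)=429 f(12,6)=208 f(12,8)=65 f(12,10)=12 f(12,12)=1
t=13: f(13,-1)=429 f(13,1)=1001 f(13,3)=1001 f(13,5)=637 f(13,7)=273 f(13,9)=77 f(13,11)=13 f(13,13)=1
t=14: f(14,0)=1430 f(14,2)=2002 f(14,4)=1638 f(14,6)=910 f(14,8)=350 f(14,10)=90 f(14,12)=14 f(14,14)=1
t=15: f(15,-1)=1430 f(15,1)=3432 f(15,3)=3640 f(15,5)=2548 f(15,7)=1260 f(15,9)=440 f(15,11)=104 f(15,13)=15 f(15,15)=1
t=16: f(16,0)=4862 f(16,2)=7072 f(16,4)=6188 f(16,6)=3808 f(16,8)=1700 f(16,10)=544 f(16,12)=119 f(16,14)=16 f(16,16)=1
t=17: f(17,-1)=4862 f(17,1)=11934 f(17,3)=13260 f(17,5)=9996 f(17,7)=5508 f(17,9)=2244 f(17,11)=663 f(17,13)=135 f(17,15)=17 f(17,17)=1
t=18: f(18,0)=16796 f(18,2)=25194 f(18,4)=23256 f(18,6)=15504 f(18,8)=7752 f(18,10)=2907 f(18,12)=798 f(18,14)=152 f(18,16)=18 f(18,18)=1
t=19: f(19,-1)=16796 f(19,1)=41990 f(19,3)=48450 f(19,5)=38760 f(19,7)=23256 f(19,9)=10659 f(19,11)=3705 f(19,13)=950 f(19,15)=170 f(19,17)=19 f(19,19)=1
t=20: f(20,0)=58786 f(20,2)=90440 f(20,4)=87210 f(20,6)=62016 f(20,8)=33915 f(20,10)=14364 f(20,12)=4655 f(20,14)=1120 f(20,16)=189 f(20,18)=20 f(20,20)=1
t=21: f(21,-1)=58786 f(21,1)=149226 f(21,3)=177650 f(21,5)=149226 f(21,7)=95931 f(21,9)=48279 f(21,11)=19019 f(21,13)=5775 f(21,15)=1309 f(21,17)=209 f(21,19)=21 f(21,21)=1
t=22: f(22,0)=208012 f(22,2)=326876 f(22,4)=326876 f(22,6)=245157 f(22,8)=144210 f(22,10)=67298 f(22,12)=24794 f(22,14)=7084 f(22,16)=1518 f(22,18)=230 f(22,20)=22 f(22,22)=1
Σ_s f(22,s) = 1352078
P = 1352078/4194304 = 676039/2097152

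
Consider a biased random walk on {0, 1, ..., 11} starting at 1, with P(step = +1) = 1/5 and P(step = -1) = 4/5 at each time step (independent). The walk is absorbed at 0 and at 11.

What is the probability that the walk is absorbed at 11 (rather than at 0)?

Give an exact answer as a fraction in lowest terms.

Answer: 1/1398101

Derivation:
Biased walk: p = 1/5, q = 4/5, r = q/p = 4
Gambler's ruin: P(hit 11 before 0 | start at 1) = (1 - r^a)/(1 - r^N)
r^1 = 4; r^11 = 4194304
P = (1 - 4) / (1 - 4194304) = -3 / -4194303 = 1/1398101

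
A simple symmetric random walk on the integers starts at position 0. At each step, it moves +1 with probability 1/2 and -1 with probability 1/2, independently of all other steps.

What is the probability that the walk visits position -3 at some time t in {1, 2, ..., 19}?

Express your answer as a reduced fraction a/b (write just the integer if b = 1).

Count via complement. Let g(t,s) = #length-t paths at position s with S_1..S_t all ≠ -3.
g(t,s) = g(t-1,s-1) + g(t-1,s+1) for s ≠ -3; g(t,-3) = 0.
t=0: g(0,0)=1
t=1: g(1,-1)=1 g(1,1)=1
t=2: g(2,-2)=1 g(2,0)=2 g(2,2)=1
t=3: g(3,-1)=3 g(3,1)=3 g(3,3)=1
t=4: g(4,-2)=3 g(4,0)=6 g(4,2)=4 g(4,4)=1
t=5: g(5,-1)=9 g(5,1)=10 g(5,3)=5 g(5,5)=1
t=6: g(6,-2)=9 g(6,0)=19 g(6,2)=15 g(6,4)=6 g(6,6)=1
t=7: g(7,-1)=28 g(7,1)=34 g(7,3)=21 g(7,5)=7 g(7,7)=1
t=8: g(8,-2)=28 g(8,0)=62 g(8,2)=55 g(8,4)=28 g(8,6)=8 g(8,8)=1
t=9: g(9,-1)=90 g(9,1)=117 g(9,3)=83 g(9,5)=36 g(9,7)=9 g(9,9)=1
t=10: g(10,-2)=90 g(10,0)=207 g(10,2)=200 g(10,4)=119 g(10,6)=45 g(10,8)=10 g(10,10)=1
t=11: g(11,-1)=297 g(11,1)=407 g(11,3)=319 g(11,5)=164 g(11,7)=55 g(11,9)=11 g(11,11)=1
t=12: g(12,-2)=297 g(12,0)=704 g(12,2)=726 g(12,4)=483 g(12,6)=219 g(12,8)=66 g(12,10)=12 g(12,12)=1
t=13: g(13,-1)=1001 g(13,1)=1430 g(13,3)=1209 g(13,5)=702 g(13,7)=285 g(13,9)=78 g(13,11)=13 g(13,13)=1
t=14: g(14,-2)=1001 g(14,0)=2431 g(14,2)=2639 g(14,4)=1911 g(14,6)=987 g(14,8)=363 g(14,10)=91 g(14,12)=14 g(14,14)=1
t=15: g(15,-1)=3432 g(15,1)=5070 g(15,3)=4550 g(15,5)=2898 g(15,7)=1350 g(15,9)=454 g(15,11)=105 g(15,13)=15 g(15,15)=1
t=16: g(16,-2)=3432 g(16,0)=8502 g(16,2)=9620 g(16,4)=7448 g(16,6)=4248 g(16,8)=1804 g(16,10)=559 g(16,12)=120 g(16,14)=16 g(16,16)=1
t=17: g(17,-1)=11934 g(17,1)=18122 g(17,3)=17068 g(17,5)=11696 g(17,7)=6052 g(17,9)=2363 g(17,11)=679 g(17,13)=136 g(17,15)=17 g(17,17)=1
t=18: g(18,-2)=11934 g(18,0)=30056 g(18,2)=35190 g(18,4)=28764 g(18,6)=17748 g(18,8)=8415 g(18,10)=3042 g(18,12)=815 g(18,14)=153 g(18,16)=18 g(18,18)=1
t=19: g(19,-1)=41990 g(19,1)=65246 g(19,3)=63954 g(19,5)=46512 g(19,7)=26163 g(19,9)=11457 g(19,11)=3857 g(19,13)=968 g(19,15)=171 g(19,17)=19 g(19,19)=1
Paths never hitting -3: Σ_s g(19,s) = 260338
Paths hitting -3: 2^19 - 260338 = 263950
P = 263950/524288 = 131975/262144

Answer: 131975/262144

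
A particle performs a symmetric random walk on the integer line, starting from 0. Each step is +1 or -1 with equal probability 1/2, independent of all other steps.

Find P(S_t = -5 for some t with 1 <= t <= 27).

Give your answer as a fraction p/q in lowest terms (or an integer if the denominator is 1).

Count via complement. Let g(t,s) = #length-t paths at position s with S_1..S_t all ≠ -5.
g(t,s) = g(t-1,s-1) + g(t-1,s+1) for s ≠ -5; g(t,-5) = 0.
t=0: g(0,0)=1
t=1: g(1,-1)=1 g(1,1)=1
t=2: g(2,-2)=1 g(2,0)=2 g(2,2)=1
t=3: g(3,-3)=1 g(3,-1)=3 g(3,1)=3 g(3,3)=1
t=4: g(4,-4)=1 g(4,-2)=4 g(4,0)=6 g(4,2)=4 g(4,4)=1
t=5: g(5,-3)=5 g(5,-1)=10 g(5,1)=10 g(5,3)=5 g(5,5)=1
t=6: g(6,-4)=5 g(6,-2)=15 g(6,0)=20 g(6,2)=15 g(6,4)=6 g(6,6)=1
t=7: g(7,-3)=20 g(7,-1)=35 g(7,1)=35 g(7,3)=21 g(7,5)=7 g(7,7)=1
t=8: g(8,-4)=20 g(8,-2)=55 g(8,0)=70 g(8,2)=56 g(8,4)=28 g(8,6)=8 g(8,8)=1
t=9: g(9,-3)=75 g(9,-1)=125 g(9,1)=126 g(9,3)=84 g(9,5)=36 g(9,7)=9 g(9,9)=1
t=10: g(10,-4)=75 g(10,-2)=200 g(10,0)=251 g(10,2)=210 g(10,4)=120 g(10,6)=45 g(10,8)=10 g(10,10)=1
t=11: g(11,-3)=275 g(11,-1)=451 g(11,1)=461 g(11,3)=330 g(11,5)=165 g(11,7)=55 g(11,9)=11 g(11,11)=1
t=12: g(12,-4)=275 g(12,-2)=726 g(12,0)=912 g(12,2)=791 g(12,4)=495 g(12,6)=220 g(12,8)=66 g(12,10)=12 g(12,12)=1
t=13: g(13,-3)=1001 g(13,-1)=1638 g(13,1)=1703 g(13,3)=1286 g(13,5)=715 g(13,7)=286 g(13,9)=78 g(13,11)=13 g(13,13)=1
t=14: g(14,-4)=1001 g(14,-2)=2639 g(14,0)=3341 g(14,2)=2989 g(14,4)=2001 g(14,6)=1001 g(14,8)=364 g(14,10)=91 g(14,12)=14 g(14,14)=1
t=15: g(15,-3)=3640 g(15,-1)=5980 g(15,1)=6330 g(15,3)=4990 g(15,5)=3002 g(15,7)=1365 g(15,9)=455 g(15,11)=105 g(15,13)=15 g(15,15)=1
t=16: g(16,-4)=3640 g(16,-2)=9620 g(16,0)=12310 g(16,2)=11320 g(16,4)=7992 g(16,6)=4367 g(16,8)=1820 g(16,10)=560 g(16,12)=120 g(16,14)=16 g(16,16)=1
t=17: g(17,-3)=13260 g(17,-1)=21930 g(17,1)=23630 g(17,3)=19312 g(17,5)=12359 g(17,7)=6187 g(17,9)=2380 g(17,11)=680 g(17,13)=136 g(17,15)=17 g(17,17)=1
t=18: g(18,-4)=13260 g(18,-2)=35190 g(18,0)=45560 g(18,2)=42942 g(18,4)=31671 g(18,6)=18546 g(18,8)=8567 g(18,10)=3060 g(18,12)=816 g(18,14)=153 g(18,16)=18 g(18,18)=1
t=19: g(19,-3)=48450 g(19,-1)=80750 g(19,1)=88502 g(19,3)=74613 g(19,5)=50217 g(19,7)=27113 g(19,9)=11627 g(19,11)=3876 g(19,13)=969 g(19,15)=171 g(19,17)=19 g(19,19)=1
t=20: g(20,-4)=48450 g(20,-2)=129200 g(20,0)=169252 g(20,2)=163115 g(20,4)=124830 g(20,6)=77330 g(20,8)=38740 g(20,10)=15503 g(20,12)=4845 g(20,14)=1140 g(20,16)=190 g(20,18)=20 g(20,20)=1
t=21: g(21,-3)=177650 g(21,-1)=298452 g(21,1)=332367 g(21,3)=287945 g(21,5)=202160 g(21,7)=116070 g(21,9)=54243 g(21,11)=20348 g(21,13)=5985 g(21,15)=1330 g(21,17)=210 g(21,19)=21 g(21,21)=1
t=22: g(22,-4)=177650 g(22,-2)=476102 g(22,0)=630819 g(22,2)=620312 g(22,4)=490105 g(22,6)=318230 g(22,8)=170313 g(22,10)=74591 g(22,12)=26333 g(22,14)=7315 g(22,16)=1540 g(22,18)=231 g(22,20)=22 g(22,22)=1
t=23: g(23,-3)=653752 g(23,-1)=1106921 g(23,1)=1251131 g(23,3)=1110417 g(23,5)=808335 g(23,7)=488543 g(23,9)=244904 g(23,11)=100924 g(23,13)=33648 g(23,15)=8855 g(23,17)=1771 g(23,19)=253 g(23,21)=23 g(23,23)=1
t=24: g(24,-4)=653752 g(24,-2)=1760673 g(24,0)=2358052 g(24,2)=2361548 g(24,4)=1918752 g(24,6)=1296878 g(24,8)=733447 g(24,10)=345828 g(24,12)=134572 g(24,14)=42503 g(24,16)=10626 g(24,18)=2024 g(24,20)=276 g(24,22)=24 g(24,24)=1
t=25: g(25,-3)=2414425 g(25,-1)=4118725 g(25,1)=4719600 g(25,3)=4280300 g(25,5)=3215630 g(25,7)=2030325 g(25,9)=1079275 g(25,11)=480400 g(25,13)=177075 g(25,15)=53129 g(25,17)=12650 g(25,19)=2300 g(25,21)=300 g(25,23)=25 g(25,25)=1
t=26: g(26,-4)=2414425 g(26,-2)=6533150 g(26,0)=8838325 g(26,2)=8999900 g(26,4)=7495930 g(26,6)=5245955 g(26,8)=3109600 g(26,10)=1559675 g(26,12)=657475 g(26,14)=230204 g(26,16)=65779 g(26,18)=14950 g(26,20)=2600 g(26,22)=325 g(26,24)=26 g(26,26)=1
t=27: g(27,-3)=8947575 g(27,-1)=15371475 g(27,1)=17838225 g(27,3)=16495830 g(27,5)=12741885 g(27,7)=8355555 g(27,9)=4669275 g(27,11)=2217150 g(27,13)=887679 g(27,15)=295983 g(27,17)=80729 g(27,19)=17550 g(27,21)=2925 g(27,23)=351 g(27,25)=27 g(27,27)=1
Paths never hitting -5: Σ_s g(27,s) = 87922215
Paths hitting -5: 2^27 - 87922215 = 46295513
P = 46295513/134217728 = 46295513/134217728

Answer: 46295513/134217728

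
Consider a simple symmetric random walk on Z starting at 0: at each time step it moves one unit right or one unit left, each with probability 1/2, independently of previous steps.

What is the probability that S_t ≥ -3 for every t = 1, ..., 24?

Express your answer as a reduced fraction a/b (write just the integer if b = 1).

Let f(t,s) = #length-t paths at position s with S_1..S_t all ≥ -3.
f(t,s) = f(t-1,s-1) + f(t-1,s+1) for s ≥ -3; f(t,s) = 0 for s < -3.
t=0: f(0,0)=1
t=1: f(1,-1)=1 f(1,1)=1
t=2: f(2,-2)=1 f(2,0)=2 f(2,2)=1
t=3: f(3,-3)=1 f(3,-1)=3 f(3,1)=3 f(3,3)=1
t=4: f(4,-2)=4 f(4,0)=6 f(4,2)=4 f(4,4)=1
t=5: f(5,-3)=4 f(5,-1)=10 f(5,1)=10 f(5,3)=5 f(5,5)=1
t=6: f(6,-2)=14 f(6,0)=20 f(6,2)=15 f(6,4)=6 f(6,6)=1
t=7: f(7,-3)=14 f(7,-1)=34 f(7,1)=35 f(7,3)=21 f(7,5)=7 f(7,7)=1
t=8: f(8,-2)=48 f(8,0)=69 f(8,2)=56 f(8,4)=28 f(8,6)=8 f(8,8)=1
t=9: f(9,-3)=48 f(9,-1)=117 f(9,1)=125 f(9,3)=84 f(9,5)=36 f(9,7)=9 f(9,9)=1
t=10: f(10,-2)=165 f(10,0)=242 f(10,2)=209 f(10,4)=120 f(10,6)=45 f(10,8)=10 f(10,10)=1
t=11: f(11,-3)=165 f(11,-1)=407 f(11,1)=451 f(11,3)=329 f(11,5)=165 f(11,7)=55 f(11,9)=11 f(11,11)=1
t=12: f(12,-2)=572 f(12,0)=858 f(12,2)=780 f(12,4)=494 f(12,6)=220 f(12,8)=66 f(12,10)=12 f(12,12)=1
t=13: f(13,-3)=572 f(13,-1)=1430 f(13,1)=1638 f(13,3)=1274 f(13,5)=714 f(13,7)=286 f(13,9)=78 f(13,11)=13 f(13,13)=1
t=14: f(14,-2)=2002 f(14,0)=3068 f(14,2)=2912 f(14,4)=1988 f(14,6)=1000 f(14,8)=364 f(14,10)=91 f(14,12)=14 f(14,14)=1
t=15: f(15,-3)=2002 f(15,-1)=5070 f(15,1)=5980 f(15,3)=4900 f(15,5)=2988 f(15,7)=1364 f(15,9)=455 f(15,11)=105 f(15,13)=15 f(15,15)=1
t=16: f(16,-2)=7072 f(16,0)=11050 f(16,2)=10880 f(16,4)=7888 f(16,6)=4352 f(16,8)=1819 f(16,10)=560 f(16,12)=120 f(16,14)=16 f(16,16)=1
t=17: f(17,-3)=7072 f(17,-1)=18122 f(17,1)=21930 f(17,3)=18768 f(17,5)=12240 f(17,7)=6171 f(17,9)=2379 f(17,11)=680 f(17,13)=136 f(17,15)=17 f(17,17)=1
t=18: f(18,-2)=25194 f(18,0)=40052 f(18,2)=40698 f(18,4)=31008 f(18,6)=18411 f(18,8)=8550 f(18,10)=3059 f(18,12)=816 f(18,14)=153 f(18,16)=18 f(18,18)=1
t=19: f(19,-3)=25194 f(19,-1)=65246 f(19,1)=80750 f(19,3)=71706 f(19,5)=49419 f(19,7)=26961 f(19,9)=11609 f(19,11)=3875 f(19,13)=969 f(19,15)=171 f(19,17)=19 f(19,19)=1
t=20: f(20,-2)=90440 f(20,0)=145996 f(20,2)=152456 f(20,4)=121125 f(20,6)=76380 f(20,8)=38570 f(20,10)=15484 f(20,12)=4844 f(20,14)=1140 f(20,16)=190 f(20,18)=20 f(20,20)=1
t=21: f(21,-3)=90440 f(21,-1)=236436 f(21,1)=298452 f(21,3)=273581 f(21,5)=197505 f(21,7)=114950 f(21,9)=54054 f(21,11)=20328 f(21,13)=5984 f(21,15)=1330 f(21,17)=210 f(21,19)=21 f(21,21)=1
t=22: f(22,-2)=326876 f(22,0)=534888 f(22,2)=572033 f(22,4)=471086 f(22,6)=312455 f(22,8)=169004 f(22,10)=74382 f(22,12)=26312 f(22,14)=7314 f(22,16)=1540 f(22,18)=231 f(22,20)=22 f(22,22)=1
t=23: f(23,-3)=326876 f(23,-1)=861764 f(23,1)=1106921 f(23,3)=1043119 f(23,5)=783541 f(23,7)=481459 f(23,9)=243386 f(23,11)=100694 f(23,13)=33626 f(23,15)=8854 f(23,17)=1771 f(23,19)=253 f(23,21)=23 f(23,23)=1
t=24: f(24,-2)=1188640 f(24,0)=1968685 f(24,2)=2150040 f(24,4)=1826660 f(24,6)=1265000 f(24,8)=724845 f(24,10)=344080 f(24,12)=134320 f(24,14)=42480 f(24,16)=10625 f(24,18)=2024 f(24,20)=276 f(24,22)=24 f(24,24)=1
Σ_s f(24,s) = 9657700
P = 9657700/16777216 = 2414425/4194304

Answer: 2414425/4194304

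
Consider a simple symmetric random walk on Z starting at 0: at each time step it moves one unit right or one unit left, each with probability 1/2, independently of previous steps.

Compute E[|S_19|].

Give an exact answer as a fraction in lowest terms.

S_19 takes values m ≡ 1 (mod 2) with |m| ≤ 19; P(S_19=m) = C(19,(19+m)/2)/2^19.
Total paths: 2^19 = 524288
Distribution: P(S=-19)=1/524288, P(S=-17)=19/524288, P(S=-15)=171/524288, P(S=-13)=969/524288, P(S=-11)=3876/524288, P(S=-9)=11628/524288, P(S=-7)=27132/524288, P(S=-5)=50388/524288, P(S=-3)=75582/524288, P(S=-1)=92378/524288, P(S=1)=92378/524288, P(S=3)=75582/524288, P(S=5)=50388/524288, P(S=7)=27132/524288, P(S=9)=11628/524288, P(S=11)=3876/524288, P(S=13)=969/524288, P(S=15)=171/524288, P(S=17)=19/524288, P(S=19)=1/524288
E[|S_19|] = Σ_m |m|·P(S_19=m) = 1847560/524288 = 230945/65536

Answer: 230945/65536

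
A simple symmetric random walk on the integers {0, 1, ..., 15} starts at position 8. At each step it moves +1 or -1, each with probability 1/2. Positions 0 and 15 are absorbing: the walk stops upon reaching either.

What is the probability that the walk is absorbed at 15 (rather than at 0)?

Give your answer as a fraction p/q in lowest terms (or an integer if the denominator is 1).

Answer: 8/15

Derivation:
Symmetric walk (p = 1/2): the harmonic-function argument gives P(hit 15 before 0 | start at 8) = a/N.
P = 8/15 = 8/15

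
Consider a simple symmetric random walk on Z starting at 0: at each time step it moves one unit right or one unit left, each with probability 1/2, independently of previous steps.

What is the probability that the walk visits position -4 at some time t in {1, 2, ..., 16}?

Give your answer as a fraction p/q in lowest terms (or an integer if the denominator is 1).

Answer: 10889/32768

Derivation:
Count via complement. Let g(t,s) = #length-t paths at position s with S_1..S_t all ≠ -4.
g(t,s) = g(t-1,s-1) + g(t-1,s+1) for s ≠ -4; g(t,-4) = 0.
t=0: g(0,0)=1
t=1: g(1,-1)=1 g(1,1)=1
t=2: g(2,-2)=1 g(2,0)=2 g(2,2)=1
t=3: g(3,-3)=1 g(3,-1)=3 g(3,1)=3 g(3,3)=1
t=4: g(4,-2)=4 g(4,0)=6 g(4,2)=4 g(4,4)=1
t=5: g(5,-3)=4 g(5,-1)=10 g(5,1)=10 g(5,3)=5 g(5,5)=1
t=6: g(6,-2)=14 g(6,0)=20 g(6,2)=15 g(6,4)=6 g(6,6)=1
t=7: g(7,-3)=14 g(7,-1)=34 g(7,1)=35 g(7,3)=21 g(7,5)=7 g(7,7)=1
t=8: g(8,-2)=48 g(8,0)=69 g(8,2)=56 g(8,4)=28 g(8,6)=8 g(8,8)=1
t=9: g(9,-3)=48 g(9,-1)=117 g(9,1)=125 g(9,3)=84 g(9,5)=36 g(9,7)=9 g(9,9)=1
t=10: g(10,-2)=165 g(10,0)=242 g(10,2)=209 g(10,4)=120 g(10,6)=45 g(10,8)=10 g(10,10)=1
t=11: g(11,-3)=165 g(11,-1)=407 g(11,1)=451 g(11,3)=329 g(11,5)=165 g(11,7)=55 g(11,9)=11 g(11,11)=1
t=12: g(12,-2)=572 g(12,0)=858 g(12,2)=780 g(12,4)=494 g(12,6)=220 g(12,8)=66 g(12,10)=12 g(12,12)=1
t=13: g(13,-3)=572 g(13,-1)=1430 g(13,1)=1638 g(13,3)=1274 g(13,5)=714 g(13,7)=286 g(13,9)=78 g(13,11)=13 g(13,13)=1
t=14: g(14,-2)=2002 g(14,0)=3068 g(14,2)=2912 g(14,4)=1988 g(14,6)=1000 g(14,8)=364 g(14,10)=91 g(14,12)=14 g(14,14)=1
t=15: g(15,-3)=2002 g(15,-1)=5070 g(15,1)=5980 g(15,3)=4900 g(15,5)=2988 g(15,7)=1364 g(15,9)=455 g(15,11)=105 g(15,13)=15 g(15,15)=1
t=16: g(16,-2)=7072 g(16,0)=11050 g(16,2)=10880 g(16,4)=7888 g(16,6)=4352 g(16,8)=1819 g(16,10)=560 g(16,12)=120 g(16,14)=16 g(16,16)=1
Paths never hitting -4: Σ_s g(16,s) = 43758
Paths hitting -4: 2^16 - 43758 = 21778
P = 21778/65536 = 10889/32768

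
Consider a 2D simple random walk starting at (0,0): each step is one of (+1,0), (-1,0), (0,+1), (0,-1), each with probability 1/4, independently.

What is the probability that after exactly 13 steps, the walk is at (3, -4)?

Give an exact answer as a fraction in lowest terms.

Let h be the number of horizontal steps (so 13-h are vertical). To end at (3,-4) need (h+3)/2 right-steps and ((13-h)-4)/2 up-steps.
Sum over h with 3 ≤ h ≤ 9, h ≡ 1 (mod 2), 13-h ≡ 0 (mod 2):
h=3: C(13,3)·C(3,3)·C(10,3) = 286·1·120 = 34320
h=5: C(13,5)·C(5,4)·C(8,2) = 1287·5·28 = 180180
h=7: C(13,7)·C(7,5)·C(6,1) = 1716·21·6 = 216216
h=9: C(13,9)·C(9,6)·C(4,0) = 715·84·1 = 60060
Total favorable: 490776
Total paths: 4^13 = 67108864
P = 490776/67108864 = 61347/8388608

Answer: 61347/8388608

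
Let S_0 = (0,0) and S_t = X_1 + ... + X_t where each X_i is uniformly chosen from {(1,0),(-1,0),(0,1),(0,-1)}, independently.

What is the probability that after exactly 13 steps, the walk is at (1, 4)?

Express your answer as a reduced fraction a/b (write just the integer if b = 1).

Answer: 920205/67108864

Derivation:
Let h be the number of horizontal steps (so 13-h are vertical). To end at (1,4) need (h+1)/2 right-steps and ((13-h)+4)/2 up-steps.
Sum over h with 1 ≤ h ≤ 9, h ≡ 1 (mod 2), 13-h ≡ 0 (mod 2):
h=1: C(13,1)·C(1,1)·C(12,8) = 13·1·495 = 6435
h=3: C(13,3)·C(3,2)·C(10,7) = 286·3·120 = 102960
h=5: C(13,5)·C(5,3)·C(8,6) = 1287·10·28 = 360360
h=7: C(13,7)·C(7,4)·C(6,5) = 1716·35·6 = 360360
h=9: C(13,9)·C(9,5)·C(4,4) = 715·126·1 = 90090
Total favorable: 920205
Total paths: 4^13 = 67108864
P = 920205/67108864 = 920205/67108864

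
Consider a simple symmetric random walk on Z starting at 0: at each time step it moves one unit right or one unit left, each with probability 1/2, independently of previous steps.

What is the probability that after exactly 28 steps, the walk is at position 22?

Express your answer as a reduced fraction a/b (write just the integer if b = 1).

Answer: 819/67108864

Derivation:
To reach position 22 after 28 steps: need 25 steps of +1 and 3 of -1.
Favorable paths: C(28,25) = 3276
Total paths: 2^28 = 268435456
P = 3276/268435456 = 819/67108864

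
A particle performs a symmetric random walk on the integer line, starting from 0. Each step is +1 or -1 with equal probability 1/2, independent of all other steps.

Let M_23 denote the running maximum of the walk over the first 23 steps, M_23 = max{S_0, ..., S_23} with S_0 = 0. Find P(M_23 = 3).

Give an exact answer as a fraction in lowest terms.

Let M_23 = max(S_0,...,S_23). Use the reflection principle: for j ≥ 1, #{paths with M_23 ≥ j} = #{S_23 ≥ j} + #{S_23 ≥ j+1}.
By reflection, #{M_23 ≥ 3} = #{S_23 ≥ 3} + #{S_23 ≥ 4} = 2842226 + 1698160 = 4540386.
#{M_23 ≥ 4} = #{S_23 ≥ 4} + #{S_23 ≥ 5} = 1698160 + 1698160 = 3396320.
#{M_23 = 3} = 4540386 - 3396320 = 1144066.
P(M_23 = 3) = 1144066/8388608 = 572033/4194304

Answer: 572033/4194304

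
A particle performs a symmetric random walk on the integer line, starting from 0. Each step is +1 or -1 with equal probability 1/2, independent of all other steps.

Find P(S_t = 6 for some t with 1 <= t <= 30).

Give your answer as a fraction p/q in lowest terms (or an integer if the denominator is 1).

Answer: 301766029/1073741824

Derivation:
Count via complement. Let g(t,s) = #length-t paths at position s with S_1..S_t all ≠ 6.
g(t,s) = g(t-1,s-1) + g(t-1,s+1) for s ≠ 6; g(t,6) = 0.
t=0: g(0,0)=1
t=1: g(1,-1)=1 g(1,1)=1
t=2: g(2,-2)=1 g(2,0)=2 g(2,2)=1
t=3: g(3,-3)=1 g(3,-1)=3 g(3,1)=3 g(3,3)=1
t=4: g(4,-4)=1 g(4,-2)=4 g(4,0)=6 g(4,2)=4 g(4,4)=1
t=5: g(5,-5)=1 g(5,-3)=5 g(5,-1)=10 g(5,1)=10 g(5,3)=5 g(5,5)=1
t=6: g(6,-6)=1 g(6,-4)=6 g(6,-2)=15 g(6,0)=20 g(6,2)=15 g(6,4)=6
t=7: g(7,-7)=1 g(7,-5)=7 g(7,-3)=21 g(7,-1)=35 g(7,1)=35 g(7,3)=21 g(7,5)=6
t=8: g(8,-8)=1 g(8,-6)=8 g(8,-4)=28 g(8,-2)=56 g(8,0)=70 g(8,2)=56 g(8,4)=27
t=9: g(9,-9)=1 g(9,-7)=9 g(9,-5)=36 g(9,-3)=84 g(9,-1)=126 g(9,1)=126 g(9,3)=83 g(9,5)=27
t=10: g(10,-10)=1 g(10,-8)=10 g(10,-6)=45 g(10,-4)=120 g(10,-2)=210 g(10,0)=252 g(10,2)=209 g(10,4)=110
t=11: g(11,-11)=1 g(11,-9)=11 g(11,-7)=55 g(11,-5)=165 g(11,-3)=330 g(11,-1)=462 g(11,1)=461 g(11,3)=319 g(11,5)=110
t=12: g(12,-12)=1 g(12,-10)=12 g(12,-8)=66 g(12,-6)=220 g(12,-4)=495 g(12,-2)=792 g(12,0)=923 g(12,2)=780 g(12,4)=429
t=13: g(13,-13)=1 g(13,-11)=13 g(13,-9)=78 g(13,-7)=286 g(13,-5)=715 g(13,-3)=1287 g(13,-1)=1715 g(13,1)=1703 g(13,3)=1209 g(13,5)=429
t=14: g(14,-14)=1 g(14,-12)=14 g(14,-10)=91 g(14,-8)=364 g(14,-6)=1001 g(14,-4)=2002 g(14,-2)=3002 g(14,0)=3418 g(14,2)=2912 g(14,4)=1638
t=15: g(15,-15)=1 g(15,-13)=15 g(15,-11)=105 g(15,-9)=455 g(15,-7)=1365 g(15,-5)=3003 g(15,-3)=5004 g(15,-1)=6420 g(15,1)=6330 g(15,3)=4550 g(15,5)=1638
t=16: g(16,-16)=1 g(16,-14)=16 g(16,-12)=120 g(16,-10)=560 g(16,-8)=1820 g(16,-6)=4368 g(16,-4)=8007 g(16,-2)=11424 g(16,0)=12750 g(16,2)=10880 g(16,4)=6188
t=17: g(17,-17)=1 g(17,-15)=17 g(17,-13)=136 g(17,-11)=680 g(17,-9)=2380 g(17,-7)=6188 g(17,-5)=12375 g(17,-3)=19431 g(17,-1)=24174 g(17,1)=23630 g(17,3)=17068 g(17,5)=6188
t=18: g(18,-18)=1 g(18,-16)=18 g(18,-14)=153 g(18,-12)=816 g(18,-10)=3060 g(18,-8)=8568 g(18,-6)=18563 g(18,-4)=31806 g(18,-2)=43605 g(18,0)=47804 g(18,2)=40698 g(18,4)=23256
t=19: g(19,-19)=1 g(19,-17)=19 g(19,-15)=171 g(19,-13)=969 g(19,-11)=3876 g(19,-9)=11628 g(19,-7)=27131 g(19,-5)=50369 g(19,-3)=75411 g(19,-1)=91409 g(19,1)=88502 g(19,3)=63954 g(19,5)=23256
t=20: g(20,-20)=1 g(20,-18)=20 g(20,-16)=190 g(20,-14)=1140 g(20,-12)=4845 g(20,-10)=15504 g(20,-8)=38759 g(20,-6)=77500 g(20,-4)=125780 g(20,-2)=166820 g(20,0)=179911 g(20,2)=152456 g(20,4)=87210
t=21: g(21,-21)=1 g(21,-19)=21 g(21,-17)=210 g(21,-15)=1330 g(21,-13)=5985 g(21,-11)=20349 g(21,-9)=54263 g(21,-7)=116259 g(21,-5)=203280 g(21,-3)=292600 g(21,-1)=346731 g(21,1)=332367 g(21,3)=239666 g(21,5)=87210
t=22: g(22,-22)=1 g(22,-20)=22 g(22,-18)=231 g(22,-16)=1540 g(22,-14)=7315 g(22,-12)=26334 g(22,-10)=74612 g(22,-8)=170522 g(22,-6)=319539 g(22,-4)=495880 g(22,-2)=639331 g(22,0)=679098 g(22,2)=572033 g(22,4)=326876
t=23: g(23,-23)=1 g(23,-21)=23 g(23,-19)=253 g(23,-17)=1771 g(23,-15)=8855 g(23,-13)=33649 g(23,-11)=100946 g(23,-9)=245134 g(23,-7)=490061 g(23,-5)=815419 g(23,-3)=1135211 g(23,-1)=1318429 g(23,1)=1251131 g(23,3)=898909 g(23,5)=326876
t=24: g(24,-24)=1 g(24,-22)=24 g(24,-20)=276 g(24,-18)=2024 g(24,-16)=10626 g(24,-14)=42504 g(24,-12)=134595 g(24,-10)=346080 g(24,-8)=735195 g(24,-6)=1305480 g(24,-4)=1950630 g(24,-2)=2453640 g(24,0)=2569560 g(24,2)=2150040 g(24,4)=1225785
t=25: g(25,-25)=1 g(25,-23)=25 g(25,-21)=300 g(25,-19)=2300 g(25,-17)=12650 g(25,-15)=53130 g(25,-13)=177099 g(25,-11)=480675 g(25,-9)=1081275 g(25,-7)=2040675 g(25,-5)=3256110 g(25,-3)=4404270 g(25,-1)=5023200 g(25,1)=4719600 g(25,3)=3375825 g(25,5)=1225785
t=26: g(26,-26)=1 g(26,-24)=26 g(26,-22)=325 g(26,-20)=2600 g(26,-18)=14950 g(26,-16)=65780 g(26,-14)=230229 g(26,-12)=657774 g(26,-10)=1561950 g(26,-8)=3121950 g(26,-6)=5296785 g(26,-4)=7660380 g(26,-2)=9427470 g(26,0)=9742800 g(26,2)=8095425 g(26,4)=4601610
t=27: g(27,-27)=1 g(27,-25)=27 g(27,-23)=351 g(27,-21)=2925 g(27,-19)=17550 g(27,-17)=80730 g(27,-15)=296009 g(27,-13)=888003 g(27,-11)=2219724 g(27,-9)=4683900 g(27,-7)=8418735 g(27,-5)=12957165 g(27,-3)=17087850 g(27,-1)=19170270 g(27,1)=17838225 g(27,3)=12697035 g(27,5)=4601610
t=28: g(28,-28)=1 g(28,-26)=28 g(28,-24)=378 g(28,-22)=3276 g(28,-20)=20475 g(28,-18)=98280 g(28,-16)=376739 g(28,-14)=1184012 g(28,-12)=3107727 g(28,-10)=6903624 g(28,-8)=13102635 g(28,-6)=21375900 g(28,-4)=30045015 g(28,-2)=36258120 g(28,0)=37008495 g(28,2)=30535260 g(28,4)=17298645
t=29: g(29,-29)=1 g(29,-27)=29 g(29,-25)=406 g(29,-23)=3654 g(29,-21)=23751 g(29,-19)=118755 g(29,-17)=475019 g(29,-15)=1560751 g(29,-13)=4291739 g(29,-11)=10011351 g(29,-9)=20006259 g(29,-7)=34478535 g(29,-5)=51420915 g(29,-3)=66303135 g(29,-1)=73266615 g(29,1)=67543755 g(29,3)=47833905 g(29,5)=17298645
t=30: g(30,-30)=1 g(30,-28)=30 g(30,-26)=435 g(30,-24)=4060 g(30,-22)=27405 g(30,-20)=142506 g(30,-18)=593774 g(30,-16)=2035770 g(30,-14)=5852490 g(30,-12)=14303090 g(30,-10)=30017610 g(30,-8)=54484794 g(30,-6)=85899450 g(30,-4)=117724050 g(30,-2)=139569750 g(30,0)=140810370 g(30,2)=115377660 g(30,4)=65132550
Paths never hitting 6: Σ_s g(30,s) = 771975795
Paths hitting 6: 2^30 - 771975795 = 301766029
P = 301766029/1073741824 = 301766029/1073741824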